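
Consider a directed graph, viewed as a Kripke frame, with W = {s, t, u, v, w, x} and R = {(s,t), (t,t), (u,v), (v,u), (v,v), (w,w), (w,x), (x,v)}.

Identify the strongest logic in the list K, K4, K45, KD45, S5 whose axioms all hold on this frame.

Transitive (axiom 4): no — w R x and x R v, but not w R v.
Euclidean (axiom 5): no — v R u and v R u, but not u R u.
Serial (axiom D): yes — every world has a successor (e.g. s R t).
Reflexive (axiom T): no — s is not related to itself.
So F validates K; K4 would additionally require R to be transitive. The strongest is K.

K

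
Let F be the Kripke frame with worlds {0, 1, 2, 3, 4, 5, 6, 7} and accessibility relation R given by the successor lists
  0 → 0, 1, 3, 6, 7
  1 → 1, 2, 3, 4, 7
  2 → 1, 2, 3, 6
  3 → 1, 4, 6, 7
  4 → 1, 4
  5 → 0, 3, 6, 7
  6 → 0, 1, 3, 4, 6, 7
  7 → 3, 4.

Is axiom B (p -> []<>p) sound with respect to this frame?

By correspondence theory, B is valid on a frame iff R is symmetric.
Symmetric: no — 0 R 1 but not 1 R 0.

No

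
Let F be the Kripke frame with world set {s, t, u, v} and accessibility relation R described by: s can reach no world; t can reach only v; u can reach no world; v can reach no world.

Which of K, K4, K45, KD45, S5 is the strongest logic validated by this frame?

Transitive (axiom 4): yes — every two-step R-path is closed by a direct edge.
Euclidean (axiom 5): no — t R v and t R v, but not v R v.
Serial (axiom D): no — s has no R-successor.
Reflexive (axiom T): no — s is not related to itself.
So F validates K, K4; K45 would additionally require R to be Euclidean. The strongest is K4.

K4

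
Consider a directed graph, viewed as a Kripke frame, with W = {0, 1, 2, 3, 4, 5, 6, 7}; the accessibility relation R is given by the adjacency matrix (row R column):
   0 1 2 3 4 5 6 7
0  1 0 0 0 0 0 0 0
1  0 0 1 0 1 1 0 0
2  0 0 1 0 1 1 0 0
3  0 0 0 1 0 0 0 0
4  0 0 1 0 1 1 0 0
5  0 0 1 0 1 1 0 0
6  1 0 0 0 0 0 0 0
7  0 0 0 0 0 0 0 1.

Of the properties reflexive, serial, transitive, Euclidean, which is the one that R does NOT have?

reflexive

Reflexive: no — 1 is not related to itself.
Serial: yes — every world has a successor (e.g. 0 R 0).
Transitive: yes — every two-step R-path is closed by a direct edge.
Euclidean: yes — any two successors of a common world are R-related.
Only reflexive fails.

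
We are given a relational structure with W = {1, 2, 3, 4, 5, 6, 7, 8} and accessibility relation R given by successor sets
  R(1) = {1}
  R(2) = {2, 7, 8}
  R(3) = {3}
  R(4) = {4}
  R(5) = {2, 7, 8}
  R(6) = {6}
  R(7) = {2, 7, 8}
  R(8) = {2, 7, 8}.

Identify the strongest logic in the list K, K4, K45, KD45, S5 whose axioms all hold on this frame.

Transitive (axiom 4): yes — every two-step R-path is closed by a direct edge.
Euclidean (axiom 5): yes — any two successors of a common world are R-related.
Serial (axiom D): yes — every world has a successor (e.g. 1 R 1).
Reflexive (axiom T): no — 5 is not related to itself.
So F validates K, K4, K45, KD45; S5 would additionally require R to be reflexive. The strongest is KD45.

KD45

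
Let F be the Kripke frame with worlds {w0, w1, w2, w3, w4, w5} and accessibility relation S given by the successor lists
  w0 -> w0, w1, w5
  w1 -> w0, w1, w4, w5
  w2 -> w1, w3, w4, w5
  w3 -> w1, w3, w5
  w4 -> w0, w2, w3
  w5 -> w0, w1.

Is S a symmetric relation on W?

No

Symmetric: no — w1 S w4 but not w4 S w1.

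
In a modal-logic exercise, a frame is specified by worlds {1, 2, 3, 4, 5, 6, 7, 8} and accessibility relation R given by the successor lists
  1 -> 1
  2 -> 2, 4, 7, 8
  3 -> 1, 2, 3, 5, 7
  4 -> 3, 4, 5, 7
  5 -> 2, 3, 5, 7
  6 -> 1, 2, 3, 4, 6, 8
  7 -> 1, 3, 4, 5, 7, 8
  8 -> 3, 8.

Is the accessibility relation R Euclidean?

No

Euclidean: no — 2 R 4 and 2 R 8, but not 4 R 8.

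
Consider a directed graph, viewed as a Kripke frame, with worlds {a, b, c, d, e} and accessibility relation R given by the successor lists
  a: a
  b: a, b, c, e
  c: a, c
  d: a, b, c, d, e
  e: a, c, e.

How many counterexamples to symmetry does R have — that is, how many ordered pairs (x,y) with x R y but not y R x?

Enumerating: (b,a), (b,c), (b,e), (c,a), (d,a), (d,b), (d,c), (d,e), (e,a), (e,c).

10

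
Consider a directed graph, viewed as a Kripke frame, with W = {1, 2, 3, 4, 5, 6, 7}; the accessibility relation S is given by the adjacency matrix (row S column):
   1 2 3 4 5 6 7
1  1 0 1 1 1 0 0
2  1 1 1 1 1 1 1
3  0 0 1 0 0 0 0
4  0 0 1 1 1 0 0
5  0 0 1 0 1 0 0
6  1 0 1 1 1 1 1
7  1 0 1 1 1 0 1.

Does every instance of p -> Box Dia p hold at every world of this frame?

The schema B characterises exactly the symmetric frames.
Symmetric: no — 1 S 3 but not 3 S 1.

No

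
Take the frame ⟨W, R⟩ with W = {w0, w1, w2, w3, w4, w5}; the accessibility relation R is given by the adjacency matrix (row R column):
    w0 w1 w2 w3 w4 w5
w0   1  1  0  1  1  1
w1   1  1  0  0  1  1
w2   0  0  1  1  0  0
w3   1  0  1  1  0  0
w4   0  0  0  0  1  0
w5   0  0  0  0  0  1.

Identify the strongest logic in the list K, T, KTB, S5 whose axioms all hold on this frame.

Reflexive (axiom T): yes — every world is R-related to itself.
Symmetric (axiom B): no — w0 R w4 but not w4 R w0.
Euclidean (axiom 5): no — w0 R w1 and w0 R w3, but not w1 R w3.
So F validates K, T; KTB would additionally require R to be symmetric. The strongest is T.

T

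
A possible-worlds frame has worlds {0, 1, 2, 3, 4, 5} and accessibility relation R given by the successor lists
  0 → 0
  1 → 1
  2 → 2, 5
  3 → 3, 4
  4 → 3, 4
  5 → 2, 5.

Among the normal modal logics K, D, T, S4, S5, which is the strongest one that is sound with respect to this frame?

Serial (axiom D): yes — every world has a successor (e.g. 0 R 0).
Reflexive (axiom T): yes — every world is R-related to itself.
Transitive (axiom 4): yes — every two-step R-path is closed by a direct edge.
Euclidean (axiom 5): yes — any two successors of a common world are R-related.
So F validates K, D, T, S4, S5. The strongest is S5.

S5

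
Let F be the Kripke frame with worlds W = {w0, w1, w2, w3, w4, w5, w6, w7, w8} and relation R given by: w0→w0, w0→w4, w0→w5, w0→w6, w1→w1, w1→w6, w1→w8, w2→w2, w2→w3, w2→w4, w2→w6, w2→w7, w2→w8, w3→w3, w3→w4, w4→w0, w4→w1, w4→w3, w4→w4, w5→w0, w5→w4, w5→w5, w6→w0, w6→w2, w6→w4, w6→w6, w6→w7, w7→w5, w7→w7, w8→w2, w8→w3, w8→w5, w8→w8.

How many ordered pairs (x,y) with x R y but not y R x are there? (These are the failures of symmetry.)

12

Enumerating: (w1,w6), (w1,w8), (w2,w3), (w2,w4), (w2,w7), (w4,w1), (w5,w4), (w6,w4), (w6,w7), (w7,w5), (w8,w3), (w8,w5).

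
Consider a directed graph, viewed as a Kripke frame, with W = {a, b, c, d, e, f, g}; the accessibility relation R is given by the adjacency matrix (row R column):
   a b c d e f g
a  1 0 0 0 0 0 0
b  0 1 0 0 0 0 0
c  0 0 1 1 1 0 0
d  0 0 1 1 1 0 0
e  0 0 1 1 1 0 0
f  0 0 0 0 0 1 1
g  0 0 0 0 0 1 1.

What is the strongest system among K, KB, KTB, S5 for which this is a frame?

S5

Symmetric (axiom B): yes — every pair in R has its reverse in R.
Reflexive (axiom T): yes — every world is R-related to itself.
Euclidean (axiom 5): yes — any two successors of a common world are R-related.
So F validates K, KB, KTB, S5. The strongest is S5.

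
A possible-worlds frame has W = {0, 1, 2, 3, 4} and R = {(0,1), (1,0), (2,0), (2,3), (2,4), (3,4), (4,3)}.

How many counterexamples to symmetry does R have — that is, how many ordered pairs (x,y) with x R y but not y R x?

Enumerating: (2,0), (2,3), (2,4).

3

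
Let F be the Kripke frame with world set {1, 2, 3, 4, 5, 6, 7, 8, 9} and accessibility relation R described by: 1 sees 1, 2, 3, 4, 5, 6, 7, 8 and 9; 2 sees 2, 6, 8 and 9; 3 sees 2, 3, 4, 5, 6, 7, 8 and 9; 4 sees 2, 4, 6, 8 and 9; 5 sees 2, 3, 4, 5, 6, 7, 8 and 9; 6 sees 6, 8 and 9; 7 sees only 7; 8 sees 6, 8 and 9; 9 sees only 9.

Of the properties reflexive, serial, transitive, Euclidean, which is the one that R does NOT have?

Euclidean

Reflexive: yes — every world is R-related to itself.
Serial: yes — every world has a successor (e.g. 1 R 1).
Transitive: yes — every two-step R-path is closed by a direct edge.
Euclidean: no — 1 R 2 and 1 R 3, but not 2 R 3.
Only Euclidean fails.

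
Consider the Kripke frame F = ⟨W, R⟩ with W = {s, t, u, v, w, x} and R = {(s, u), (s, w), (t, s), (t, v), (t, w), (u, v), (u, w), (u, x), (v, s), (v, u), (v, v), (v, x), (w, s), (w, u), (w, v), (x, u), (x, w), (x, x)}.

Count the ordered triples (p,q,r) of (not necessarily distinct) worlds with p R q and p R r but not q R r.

24

Enumerating: (s,u,u), (s,w,w), (t,s,s), (t,s,v), (t,v,w), (t,w,w), (u,v,w), (u,w,w), (u,w,x), (u,x,v), (v,s,s), (v,s,v), … and 12 more.
Total: 24.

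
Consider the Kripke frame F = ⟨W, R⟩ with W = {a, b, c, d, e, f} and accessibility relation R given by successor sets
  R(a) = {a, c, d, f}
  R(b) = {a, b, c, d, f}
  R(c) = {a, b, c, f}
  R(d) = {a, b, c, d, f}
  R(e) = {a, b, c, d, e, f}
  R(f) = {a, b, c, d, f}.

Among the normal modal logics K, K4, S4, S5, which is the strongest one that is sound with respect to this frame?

K

Transitive (axiom 4): no — a R c and c R b, but not a R b.
Reflexive (axiom T): yes — every world is R-related to itself.
Euclidean (axiom 5): no — a R c and a R d, but not c R d.
So F validates K; K4 would additionally require R to be transitive. The strongest is K.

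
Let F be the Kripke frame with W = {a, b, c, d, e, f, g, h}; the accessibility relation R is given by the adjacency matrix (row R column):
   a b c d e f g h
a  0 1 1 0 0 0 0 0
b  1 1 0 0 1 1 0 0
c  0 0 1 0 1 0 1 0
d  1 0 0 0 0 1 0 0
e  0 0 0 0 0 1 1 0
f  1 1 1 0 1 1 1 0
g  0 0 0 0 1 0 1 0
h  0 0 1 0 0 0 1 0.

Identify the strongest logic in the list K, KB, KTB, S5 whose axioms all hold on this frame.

K

Symmetric (axiom B): no — a R c but not c R a.
Reflexive (axiom T): no — a is not related to itself.
Euclidean (axiom 5): no — a R b and a R c, but not b R c.
So F validates K; KB would additionally require R to be symmetric. The strongest is K.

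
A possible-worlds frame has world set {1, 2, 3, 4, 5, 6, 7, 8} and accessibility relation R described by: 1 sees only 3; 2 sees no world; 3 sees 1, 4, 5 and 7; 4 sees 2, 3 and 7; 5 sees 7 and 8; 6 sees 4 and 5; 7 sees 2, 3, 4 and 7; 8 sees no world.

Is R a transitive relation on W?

Transitive: no — 1 R 3 and 3 R 4, but not 1 R 4.

No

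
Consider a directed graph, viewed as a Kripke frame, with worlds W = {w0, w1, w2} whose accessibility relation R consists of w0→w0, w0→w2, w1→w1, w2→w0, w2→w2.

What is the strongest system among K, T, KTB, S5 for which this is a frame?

S5

Reflexive (axiom T): yes — every world is R-related to itself.
Symmetric (axiom B): yes — every pair in R has its reverse in R.
Euclidean (axiom 5): yes — any two successors of a common world are R-related.
So F validates K, T, KTB, S5. The strongest is S5.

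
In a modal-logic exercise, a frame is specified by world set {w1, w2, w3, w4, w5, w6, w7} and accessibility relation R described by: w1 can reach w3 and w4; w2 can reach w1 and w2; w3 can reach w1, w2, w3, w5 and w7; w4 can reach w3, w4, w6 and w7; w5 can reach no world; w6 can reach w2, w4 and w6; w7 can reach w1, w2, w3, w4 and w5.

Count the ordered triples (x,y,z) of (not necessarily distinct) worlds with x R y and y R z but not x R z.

23

Enumerating: (w1,w3,w1), (w1,w3,w2), (w1,w3,w5), (w1,w3,w7), (w1,w4,w6), (w1,w4,w7), (w2,w1,w3), (w2,w1,w4), (w3,w1,w4), (w3,w7,w4), (w4,w3,w1), (w4,w3,w2), … and 11 more.
Total: 23.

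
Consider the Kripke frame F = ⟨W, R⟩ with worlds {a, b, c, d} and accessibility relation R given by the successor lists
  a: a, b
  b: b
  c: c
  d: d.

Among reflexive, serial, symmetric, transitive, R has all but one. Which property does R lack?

Reflexive: yes — every world is R-related to itself.
Serial: yes — every world has a successor (e.g. a R a).
Symmetric: no — a R b but not b R a.
Transitive: yes — every two-step R-path is closed by a direct edge.
Only symmetric fails.

symmetric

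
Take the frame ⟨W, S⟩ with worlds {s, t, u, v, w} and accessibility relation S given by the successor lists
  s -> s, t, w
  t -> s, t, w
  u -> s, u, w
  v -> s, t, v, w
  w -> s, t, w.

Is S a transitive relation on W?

Transitive: no — u S s and s S t, but not u S t.

No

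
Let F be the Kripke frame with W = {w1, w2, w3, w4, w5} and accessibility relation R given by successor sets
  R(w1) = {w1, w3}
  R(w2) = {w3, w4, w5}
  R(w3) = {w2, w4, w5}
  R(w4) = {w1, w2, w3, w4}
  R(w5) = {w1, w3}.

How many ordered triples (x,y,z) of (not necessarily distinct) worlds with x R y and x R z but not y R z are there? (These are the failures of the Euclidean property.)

Enumerating: (w1,w3,w1), (w1,w3,w3), (w2,w3,w3), (w2,w4,w5), (w2,w5,w4), (w2,w5,w5), (w3,w2,w2), (w3,w4,w5), (w3,w5,w2), (w3,w5,w4), (w3,w5,w5), (w4,w1,w2), … and 7 more.
Total: 19.

19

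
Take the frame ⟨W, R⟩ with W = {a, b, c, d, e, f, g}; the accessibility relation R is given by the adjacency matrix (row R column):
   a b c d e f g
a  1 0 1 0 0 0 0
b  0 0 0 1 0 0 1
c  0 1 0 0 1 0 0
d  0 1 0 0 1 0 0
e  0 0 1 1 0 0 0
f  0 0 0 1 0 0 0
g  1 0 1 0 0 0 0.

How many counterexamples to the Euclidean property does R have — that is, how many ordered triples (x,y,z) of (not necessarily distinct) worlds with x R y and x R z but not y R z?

21

Enumerating: (a,c,a), (a,c,c), (b,d,d), (b,d,g), (b,g,d), (b,g,g), (c,b,b), (c,b,e), (c,e,b), (c,e,e), (d,b,b), (d,b,e), … and 9 more.
Total: 21.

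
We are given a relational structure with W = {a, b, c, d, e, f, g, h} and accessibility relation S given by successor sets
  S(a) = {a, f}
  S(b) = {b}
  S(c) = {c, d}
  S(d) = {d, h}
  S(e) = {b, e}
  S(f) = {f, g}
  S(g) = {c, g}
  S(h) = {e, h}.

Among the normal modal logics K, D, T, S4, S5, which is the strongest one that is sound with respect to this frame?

Serial (axiom D): yes — every world has a successor (e.g. a S a).
Reflexive (axiom T): yes — every world is S-related to itself.
Transitive (axiom 4): no — a S f and f S g, but not a S g.
Euclidean (axiom 5): no — a S f and a S a, but not f S a.
So F validates K, D, T; S4 would additionally require S to be transitive. The strongest is T.

T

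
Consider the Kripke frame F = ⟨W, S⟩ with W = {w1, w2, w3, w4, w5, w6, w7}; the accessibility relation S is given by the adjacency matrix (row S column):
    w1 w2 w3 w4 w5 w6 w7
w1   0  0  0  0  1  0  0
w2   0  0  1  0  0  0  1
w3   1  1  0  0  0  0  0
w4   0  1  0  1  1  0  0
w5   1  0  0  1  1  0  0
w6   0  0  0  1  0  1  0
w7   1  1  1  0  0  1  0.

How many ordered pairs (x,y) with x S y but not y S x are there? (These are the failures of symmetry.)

Enumerating: (w3,w1), (w4,w2), (w6,w4), (w7,w1), (w7,w3), (w7,w6).

6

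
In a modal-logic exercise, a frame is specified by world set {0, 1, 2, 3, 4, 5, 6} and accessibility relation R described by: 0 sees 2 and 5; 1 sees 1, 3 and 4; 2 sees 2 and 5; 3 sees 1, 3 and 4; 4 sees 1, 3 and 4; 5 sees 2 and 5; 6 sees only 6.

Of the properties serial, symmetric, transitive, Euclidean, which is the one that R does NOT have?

symmetric

Serial: yes — every world has a successor (e.g. 0 R 2).
Symmetric: no — 0 R 2 but not 2 R 0.
Transitive: yes — every two-step R-path is closed by a direct edge.
Euclidean: yes — any two successors of a common world are R-related.
Only symmetric fails.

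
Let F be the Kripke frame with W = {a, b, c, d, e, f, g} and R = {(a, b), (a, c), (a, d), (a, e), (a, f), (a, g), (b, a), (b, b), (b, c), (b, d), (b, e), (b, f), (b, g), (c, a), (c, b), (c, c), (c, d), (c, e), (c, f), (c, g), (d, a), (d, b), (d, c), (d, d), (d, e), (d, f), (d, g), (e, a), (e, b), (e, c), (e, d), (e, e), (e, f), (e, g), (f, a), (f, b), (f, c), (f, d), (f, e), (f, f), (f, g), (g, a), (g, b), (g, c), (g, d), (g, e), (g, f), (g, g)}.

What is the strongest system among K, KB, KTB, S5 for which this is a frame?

KB

Symmetric (axiom B): yes — every pair in R has its reverse in R.
Reflexive (axiom T): no — a is not related to itself.
Euclidean (axiom 5): no — b R a and b R a, but not a R a.
So F validates K, KB; KTB would additionally require R to be reflexive. The strongest is KB.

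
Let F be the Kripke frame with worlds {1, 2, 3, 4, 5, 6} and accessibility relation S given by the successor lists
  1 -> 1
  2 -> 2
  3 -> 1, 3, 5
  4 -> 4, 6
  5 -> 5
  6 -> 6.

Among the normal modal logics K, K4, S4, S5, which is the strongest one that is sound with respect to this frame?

Transitive (axiom 4): yes — every two-step S-path is closed by a direct edge.
Reflexive (axiom T): yes — every world is S-related to itself.
Euclidean (axiom 5): no — 3 S 1 and 3 S 5, but not 1 S 5.
So F validates K, K4, S4; S5 would additionally require S to be Euclidean. The strongest is S4.

S4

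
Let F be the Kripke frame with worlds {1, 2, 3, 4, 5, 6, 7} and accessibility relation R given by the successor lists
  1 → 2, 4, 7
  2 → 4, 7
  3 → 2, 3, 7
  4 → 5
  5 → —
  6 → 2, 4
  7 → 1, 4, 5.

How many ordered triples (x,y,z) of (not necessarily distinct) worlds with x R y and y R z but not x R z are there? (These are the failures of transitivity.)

14

Enumerating: (1,4,5), (1,7,1), (1,7,5), (2,4,5), (2,7,1), (2,7,5), (3,2,4), (3,7,1), (3,7,4), (3,7,5), (6,2,7), (6,4,5), (7,1,2), (7,1,7).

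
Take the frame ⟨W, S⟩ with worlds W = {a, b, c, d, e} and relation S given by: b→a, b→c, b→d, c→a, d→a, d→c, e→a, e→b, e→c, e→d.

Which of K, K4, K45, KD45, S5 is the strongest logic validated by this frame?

Transitive (axiom 4): yes — every two-step S-path is closed by a direct edge.
Euclidean (axiom 5): no — b S a and b S c, but not a S c.
Serial (axiom D): no — a has no S-successor.
Reflexive (axiom T): no — a is not related to itself.
So F validates K, K4; K45 would additionally require S to be Euclidean. The strongest is K4.

K4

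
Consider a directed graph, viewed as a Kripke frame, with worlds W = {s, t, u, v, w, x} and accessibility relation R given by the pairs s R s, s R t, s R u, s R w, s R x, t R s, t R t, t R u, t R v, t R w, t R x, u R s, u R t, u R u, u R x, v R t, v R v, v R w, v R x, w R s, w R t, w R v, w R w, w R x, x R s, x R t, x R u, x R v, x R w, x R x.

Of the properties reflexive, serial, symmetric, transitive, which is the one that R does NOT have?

Reflexive: yes — every world is R-related to itself.
Serial: yes — every world has a successor (e.g. s R s).
Symmetric: yes — every pair in R has its reverse in R.
Transitive: no — s R t and t R v, but not s R v.
Only transitive fails.

transitive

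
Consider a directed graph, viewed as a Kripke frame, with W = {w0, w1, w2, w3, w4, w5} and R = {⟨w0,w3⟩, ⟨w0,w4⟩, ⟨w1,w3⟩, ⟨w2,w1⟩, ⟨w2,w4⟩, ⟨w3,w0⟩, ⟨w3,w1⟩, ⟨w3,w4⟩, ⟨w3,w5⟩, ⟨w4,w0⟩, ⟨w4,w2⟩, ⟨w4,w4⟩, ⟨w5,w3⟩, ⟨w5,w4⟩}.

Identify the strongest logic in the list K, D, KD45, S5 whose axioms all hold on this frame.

Serial (axiom D): yes — every world has a successor (e.g. w0 R w3).
Euclidean (axiom 5): no — w0 R w4 and w0 R w3, but not w4 R w3.
Transitive (axiom 4): no — w0 R w3 and w3 R w1, but not w0 R w1.
Reflexive (axiom T): no — w0 is not related to itself.
So F validates K, D; KD45 would additionally require R to be Euclidean and transitive. The strongest is D.

D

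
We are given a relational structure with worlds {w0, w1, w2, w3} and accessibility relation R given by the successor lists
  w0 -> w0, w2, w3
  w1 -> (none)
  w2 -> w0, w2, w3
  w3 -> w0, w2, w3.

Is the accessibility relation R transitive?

Yes

Transitive: yes — every two-step R-path is closed by a direct edge.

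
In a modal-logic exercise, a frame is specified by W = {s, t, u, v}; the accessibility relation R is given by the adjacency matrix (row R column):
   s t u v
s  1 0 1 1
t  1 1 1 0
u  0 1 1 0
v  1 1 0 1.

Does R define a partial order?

Reflexive: yes — every world is R-related to itself.
Transitive: no — s R u and u R t, but not s R t.
Antisymmetric: no — s R v and v R s with s ≠ v.
So R is not a partial order.

No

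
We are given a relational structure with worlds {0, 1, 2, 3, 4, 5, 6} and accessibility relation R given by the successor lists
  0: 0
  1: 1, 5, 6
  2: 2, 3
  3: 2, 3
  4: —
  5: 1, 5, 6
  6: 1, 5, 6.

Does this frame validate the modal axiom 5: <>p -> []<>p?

The schema 5 characterises exactly the Euclidean frames.
Euclidean: yes — any two successors of a common world are R-related.

Yes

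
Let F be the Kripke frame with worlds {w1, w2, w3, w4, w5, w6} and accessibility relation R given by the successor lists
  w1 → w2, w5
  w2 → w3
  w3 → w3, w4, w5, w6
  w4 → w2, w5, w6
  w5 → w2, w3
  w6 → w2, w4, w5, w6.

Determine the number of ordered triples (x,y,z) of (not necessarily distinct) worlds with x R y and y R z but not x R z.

Enumerating: (w1,w2,w3), (w1,w5,w3), (w2,w3,w4), (w2,w3,w5), (w2,w3,w6), (w3,w4,w2), (w3,w5,w2), (w3,w6,w2), (w4,w2,w3), (w4,w5,w3), (w4,w6,w4), (w5,w3,w4), (w5,w3,w5), (w5,w3,w6), (w6,w2,w3), (w6,w5,w3).

16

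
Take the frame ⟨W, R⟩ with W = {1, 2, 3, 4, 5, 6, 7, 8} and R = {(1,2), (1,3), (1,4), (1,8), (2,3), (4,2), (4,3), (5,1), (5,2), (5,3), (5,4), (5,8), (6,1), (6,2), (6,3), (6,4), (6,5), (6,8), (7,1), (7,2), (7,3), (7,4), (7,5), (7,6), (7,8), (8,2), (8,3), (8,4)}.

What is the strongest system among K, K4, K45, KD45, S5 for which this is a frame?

K4

Transitive (axiom 4): yes — every two-step R-path is closed by a direct edge.
Euclidean (axiom 5): no — 1 R 2 and 1 R 4, but not 2 R 4.
Serial (axiom D): no — 3 has no R-successor.
Reflexive (axiom T): no — 1 is not related to itself.
So F validates K, K4; K45 would additionally require R to be Euclidean. The strongest is K4.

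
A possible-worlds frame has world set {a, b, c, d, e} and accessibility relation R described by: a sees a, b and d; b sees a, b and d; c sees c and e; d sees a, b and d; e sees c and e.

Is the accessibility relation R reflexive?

Reflexive: yes — every world is R-related to itself.

Yes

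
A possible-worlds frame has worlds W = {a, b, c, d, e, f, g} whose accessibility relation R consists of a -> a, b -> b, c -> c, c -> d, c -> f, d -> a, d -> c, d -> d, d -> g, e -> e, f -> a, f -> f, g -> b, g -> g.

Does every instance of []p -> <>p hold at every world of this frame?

By correspondence theory, D is valid on a frame iff R is serial.
Serial: yes — every world has a successor (e.g. a R a).

Yes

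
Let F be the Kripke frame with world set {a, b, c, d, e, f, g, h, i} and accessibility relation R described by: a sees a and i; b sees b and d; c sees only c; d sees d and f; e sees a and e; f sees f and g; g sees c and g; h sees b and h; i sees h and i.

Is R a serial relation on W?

Serial: yes — every world has a successor (e.g. a R a).

Yes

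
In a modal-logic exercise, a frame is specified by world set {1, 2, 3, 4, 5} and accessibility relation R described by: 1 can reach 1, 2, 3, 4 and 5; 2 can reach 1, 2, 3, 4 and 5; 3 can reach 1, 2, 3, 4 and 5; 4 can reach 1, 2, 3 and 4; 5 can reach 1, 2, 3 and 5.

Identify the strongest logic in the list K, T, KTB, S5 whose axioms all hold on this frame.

Reflexive (axiom T): yes — every world is R-related to itself.
Symmetric (axiom B): yes — every pair in R has its reverse in R.
Euclidean (axiom 5): no — 1 R 4 and 1 R 5, but not 4 R 5.
So F validates K, T, KTB; S5 would additionally require R to be Euclidean. The strongest is KTB.

KTB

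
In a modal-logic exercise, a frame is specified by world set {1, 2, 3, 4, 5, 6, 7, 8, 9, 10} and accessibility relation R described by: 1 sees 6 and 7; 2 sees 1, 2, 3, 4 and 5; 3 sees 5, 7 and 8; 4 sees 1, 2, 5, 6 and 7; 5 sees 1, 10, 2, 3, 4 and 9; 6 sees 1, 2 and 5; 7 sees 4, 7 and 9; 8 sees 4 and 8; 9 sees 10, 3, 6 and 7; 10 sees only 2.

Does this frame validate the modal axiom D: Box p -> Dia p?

Yes

By correspondence theory, D is valid on a frame iff R is serial.
Serial: yes — every world has a successor (e.g. 1 R 6).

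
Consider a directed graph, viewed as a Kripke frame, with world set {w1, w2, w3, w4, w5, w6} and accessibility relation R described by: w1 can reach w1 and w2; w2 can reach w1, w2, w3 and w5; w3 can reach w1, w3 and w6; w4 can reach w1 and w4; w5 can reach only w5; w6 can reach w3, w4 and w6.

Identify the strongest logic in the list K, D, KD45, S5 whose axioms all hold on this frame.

D

Serial (axiom D): yes — every world has a successor (e.g. w1 R w1).
Euclidean (axiom 5): no — w2 R w1 and w2 R w3, but not w1 R w3.
Transitive (axiom 4): no — w1 R w2 and w2 R w3, but not w1 R w3.
Reflexive (axiom T): yes — every world is R-related to itself.
So F validates K, D; KD45 would additionally require R to be Euclidean and transitive. The strongest is D.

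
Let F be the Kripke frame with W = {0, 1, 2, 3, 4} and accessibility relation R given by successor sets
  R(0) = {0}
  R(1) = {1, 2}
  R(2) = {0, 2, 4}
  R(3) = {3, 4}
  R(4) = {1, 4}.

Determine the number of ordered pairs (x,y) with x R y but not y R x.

5

Enumerating: (1,2), (2,0), (2,4), (3,4), (4,1).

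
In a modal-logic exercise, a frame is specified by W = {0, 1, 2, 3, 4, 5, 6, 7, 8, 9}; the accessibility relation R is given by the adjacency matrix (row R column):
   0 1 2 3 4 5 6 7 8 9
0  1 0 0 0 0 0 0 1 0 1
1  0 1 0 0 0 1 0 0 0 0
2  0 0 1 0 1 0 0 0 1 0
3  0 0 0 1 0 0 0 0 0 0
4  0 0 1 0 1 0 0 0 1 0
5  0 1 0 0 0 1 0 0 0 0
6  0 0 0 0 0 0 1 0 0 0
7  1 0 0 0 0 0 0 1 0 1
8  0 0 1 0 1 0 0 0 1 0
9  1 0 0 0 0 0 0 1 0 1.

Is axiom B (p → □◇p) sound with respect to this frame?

Yes

Axiom B corresponds to the accessibility relation being symmetric.
Symmetric: yes — every pair in R has its reverse in R.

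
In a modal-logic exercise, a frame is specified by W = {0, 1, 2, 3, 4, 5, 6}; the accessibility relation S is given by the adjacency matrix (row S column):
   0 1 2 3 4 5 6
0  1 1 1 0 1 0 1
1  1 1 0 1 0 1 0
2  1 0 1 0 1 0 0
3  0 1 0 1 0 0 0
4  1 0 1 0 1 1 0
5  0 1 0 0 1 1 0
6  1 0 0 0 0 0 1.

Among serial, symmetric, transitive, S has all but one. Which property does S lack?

transitive

Serial: yes — every world has a successor (e.g. 0 S 0).
Symmetric: yes — every pair in S has its reverse in S.
Transitive: no — 0 S 1 and 1 S 3, but not 0 S 3.
Only transitive fails.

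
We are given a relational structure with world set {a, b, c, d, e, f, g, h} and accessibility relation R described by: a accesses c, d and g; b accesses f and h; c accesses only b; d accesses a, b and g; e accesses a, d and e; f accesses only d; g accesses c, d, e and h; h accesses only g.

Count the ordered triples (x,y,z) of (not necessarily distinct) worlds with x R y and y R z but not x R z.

34

Enumerating: (a,c,b), (a,d,a), (a,d,b), (a,g,e), (a,g,h), (b,f,d), (b,h,g), (c,b,f), (c,b,h), (d,a,c), (d,a,d), (d,b,f), … and 22 more.
Total: 34.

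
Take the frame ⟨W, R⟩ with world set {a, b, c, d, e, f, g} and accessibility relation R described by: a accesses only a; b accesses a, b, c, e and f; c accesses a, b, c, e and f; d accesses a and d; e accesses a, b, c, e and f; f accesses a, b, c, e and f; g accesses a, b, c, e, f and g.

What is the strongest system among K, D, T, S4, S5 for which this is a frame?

Serial (axiom D): yes — every world has a successor (e.g. a R a).
Reflexive (axiom T): yes — every world is R-related to itself.
Transitive (axiom 4): yes — every two-step R-path is closed by a direct edge.
Euclidean (axiom 5): no — b R a and b R c, but not a R c.
So F validates K, D, T, S4; S5 would additionally require R to be Euclidean. The strongest is S4.

S4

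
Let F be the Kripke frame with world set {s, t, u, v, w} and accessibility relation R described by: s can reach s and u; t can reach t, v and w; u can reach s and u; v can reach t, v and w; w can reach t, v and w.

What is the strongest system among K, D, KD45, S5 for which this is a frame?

Serial (axiom D): yes — every world has a successor (e.g. s R s).
Euclidean (axiom 5): yes — any two successors of a common world are R-related.
Transitive (axiom 4): yes — every two-step R-path is closed by a direct edge.
Reflexive (axiom T): yes — every world is R-related to itself.
So F validates K, D, KD45, S5. The strongest is S5.

S5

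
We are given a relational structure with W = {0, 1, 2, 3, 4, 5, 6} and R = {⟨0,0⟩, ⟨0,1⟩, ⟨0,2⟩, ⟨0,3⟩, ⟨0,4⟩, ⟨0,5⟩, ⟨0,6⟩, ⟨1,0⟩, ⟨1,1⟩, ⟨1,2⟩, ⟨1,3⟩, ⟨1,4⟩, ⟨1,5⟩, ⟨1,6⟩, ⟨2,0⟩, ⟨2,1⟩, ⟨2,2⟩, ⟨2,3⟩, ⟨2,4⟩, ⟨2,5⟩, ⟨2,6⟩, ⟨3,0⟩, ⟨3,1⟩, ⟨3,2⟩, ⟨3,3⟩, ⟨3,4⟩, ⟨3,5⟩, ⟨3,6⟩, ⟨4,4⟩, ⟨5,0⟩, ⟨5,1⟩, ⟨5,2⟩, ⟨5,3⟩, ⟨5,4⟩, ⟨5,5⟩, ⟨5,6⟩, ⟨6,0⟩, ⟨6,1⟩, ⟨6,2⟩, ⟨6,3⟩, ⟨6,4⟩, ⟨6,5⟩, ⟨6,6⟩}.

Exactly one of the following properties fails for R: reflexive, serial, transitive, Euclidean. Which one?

Reflexive: yes — every world is R-related to itself.
Serial: yes — every world has a successor (e.g. 0 R 0).
Transitive: yes — every two-step R-path is closed by a direct edge.
Euclidean: no — 0 R 4 and 0 R 1, but not 4 R 1.
Only Euclidean fails.

Euclidean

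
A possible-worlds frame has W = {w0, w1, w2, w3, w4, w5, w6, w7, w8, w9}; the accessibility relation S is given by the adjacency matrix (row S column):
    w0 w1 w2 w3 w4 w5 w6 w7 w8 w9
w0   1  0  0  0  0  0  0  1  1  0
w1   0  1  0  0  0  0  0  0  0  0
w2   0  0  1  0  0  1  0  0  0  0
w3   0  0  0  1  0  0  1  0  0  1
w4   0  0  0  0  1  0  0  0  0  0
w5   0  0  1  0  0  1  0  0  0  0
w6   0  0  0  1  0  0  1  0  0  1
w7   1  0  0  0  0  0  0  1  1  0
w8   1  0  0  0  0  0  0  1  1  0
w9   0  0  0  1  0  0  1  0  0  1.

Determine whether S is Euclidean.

Yes

Euclidean: yes — any two successors of a common world are S-related.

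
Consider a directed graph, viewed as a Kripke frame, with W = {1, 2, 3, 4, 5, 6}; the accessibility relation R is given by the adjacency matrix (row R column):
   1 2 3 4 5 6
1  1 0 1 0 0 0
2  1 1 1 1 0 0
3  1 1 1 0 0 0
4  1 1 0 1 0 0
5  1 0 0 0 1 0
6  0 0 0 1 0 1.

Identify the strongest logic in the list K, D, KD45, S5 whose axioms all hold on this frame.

D

Serial (axiom D): yes — every world has a successor (e.g. 1 R 1).
Euclidean (axiom 5): no — 2 R 1 and 2 R 4, but not 1 R 4.
Transitive (axiom 4): no — 1 R 3 and 3 R 2, but not 1 R 2.
Reflexive (axiom T): yes — every world is R-related to itself.
So F validates K, D; KD45 would additionally require R to be Euclidean and transitive. The strongest is D.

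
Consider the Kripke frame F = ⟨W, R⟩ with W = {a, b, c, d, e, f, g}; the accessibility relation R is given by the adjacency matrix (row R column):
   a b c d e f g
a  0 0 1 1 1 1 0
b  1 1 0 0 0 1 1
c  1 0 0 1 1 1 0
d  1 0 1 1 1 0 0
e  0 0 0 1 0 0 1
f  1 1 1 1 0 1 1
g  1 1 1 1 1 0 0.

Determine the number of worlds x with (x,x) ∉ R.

Enumerating: a, c, e, g.

4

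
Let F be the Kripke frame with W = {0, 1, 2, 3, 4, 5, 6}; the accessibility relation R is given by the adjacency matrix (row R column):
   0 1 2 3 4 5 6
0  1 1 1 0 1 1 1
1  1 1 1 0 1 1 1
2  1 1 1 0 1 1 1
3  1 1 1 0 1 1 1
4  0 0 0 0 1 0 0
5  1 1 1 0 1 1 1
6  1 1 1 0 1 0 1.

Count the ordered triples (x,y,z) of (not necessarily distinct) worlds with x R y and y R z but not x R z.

3

Enumerating: (6,0,5), (6,1,5), (6,2,5).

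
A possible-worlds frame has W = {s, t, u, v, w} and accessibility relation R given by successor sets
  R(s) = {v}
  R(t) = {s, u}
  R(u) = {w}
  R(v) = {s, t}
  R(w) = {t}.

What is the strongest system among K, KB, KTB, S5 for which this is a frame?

K

Symmetric (axiom B): no — t R s but not s R t.
Reflexive (axiom T): no — s is not related to itself.
Euclidean (axiom 5): no — t R s and t R u, but not s R u.
So F validates K; KB would additionally require R to be symmetric. The strongest is K.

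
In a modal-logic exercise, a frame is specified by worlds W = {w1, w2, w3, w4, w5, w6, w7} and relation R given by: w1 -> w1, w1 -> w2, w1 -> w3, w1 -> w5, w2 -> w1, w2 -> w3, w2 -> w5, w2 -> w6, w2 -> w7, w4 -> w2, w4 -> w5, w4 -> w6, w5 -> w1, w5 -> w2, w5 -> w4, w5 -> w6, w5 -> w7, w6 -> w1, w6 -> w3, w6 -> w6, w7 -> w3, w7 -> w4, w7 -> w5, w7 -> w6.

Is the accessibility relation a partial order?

No

Reflexive: no — w2 is not related to itself.
Transitive: no — w1 R w2 and w2 R w6, but not w1 R w6.
Antisymmetric: no — w1 R w2 and w2 R w1 with w1 ≠ w2.
So R is not a partial order.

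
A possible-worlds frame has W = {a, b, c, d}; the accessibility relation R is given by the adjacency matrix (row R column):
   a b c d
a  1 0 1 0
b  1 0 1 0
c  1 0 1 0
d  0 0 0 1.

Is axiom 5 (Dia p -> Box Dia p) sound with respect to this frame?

Yes

Axiom 5 corresponds to the accessibility relation being Euclidean.
Euclidean: yes — any two successors of a common world are R-related.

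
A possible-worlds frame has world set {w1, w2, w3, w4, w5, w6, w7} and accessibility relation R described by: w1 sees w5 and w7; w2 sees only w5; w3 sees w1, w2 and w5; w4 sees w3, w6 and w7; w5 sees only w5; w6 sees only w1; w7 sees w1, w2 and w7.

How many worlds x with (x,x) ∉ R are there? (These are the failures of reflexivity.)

5

Enumerating: w1, w2, w3, w4, w6.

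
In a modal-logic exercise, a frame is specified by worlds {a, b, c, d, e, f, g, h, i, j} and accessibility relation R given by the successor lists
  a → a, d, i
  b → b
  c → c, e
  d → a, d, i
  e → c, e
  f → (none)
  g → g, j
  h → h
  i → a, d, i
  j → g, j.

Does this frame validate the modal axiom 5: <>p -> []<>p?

The schema 5 characterises exactly the Euclidean frames.
Euclidean: yes — any two successors of a common world are R-related.

Yes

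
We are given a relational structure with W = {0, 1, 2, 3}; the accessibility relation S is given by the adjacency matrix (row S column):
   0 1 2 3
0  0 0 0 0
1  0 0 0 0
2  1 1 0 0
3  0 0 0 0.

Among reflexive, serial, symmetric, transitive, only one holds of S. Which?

Reflexive: no — 0 is not related to itself.
Serial: no — 0 has no S-successor.
Symmetric: no — 2 S 0 but not 0 S 2.
Transitive: yes — every two-step S-path is closed by a direct edge.
Only transitive holds.

transitive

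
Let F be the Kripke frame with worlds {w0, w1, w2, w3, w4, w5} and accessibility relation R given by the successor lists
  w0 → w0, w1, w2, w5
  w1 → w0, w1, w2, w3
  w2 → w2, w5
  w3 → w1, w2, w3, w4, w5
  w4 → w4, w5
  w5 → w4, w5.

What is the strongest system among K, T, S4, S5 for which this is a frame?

T

Reflexive (axiom T): yes — every world is R-related to itself.
Transitive (axiom 4): no — w0 R w1 and w1 R w3, but not w0 R w3.
Euclidean (axiom 5): no — w0 R w1 and w0 R w5, but not w1 R w5.
So F validates K, T; S4 would additionally require R to be transitive. The strongest is T.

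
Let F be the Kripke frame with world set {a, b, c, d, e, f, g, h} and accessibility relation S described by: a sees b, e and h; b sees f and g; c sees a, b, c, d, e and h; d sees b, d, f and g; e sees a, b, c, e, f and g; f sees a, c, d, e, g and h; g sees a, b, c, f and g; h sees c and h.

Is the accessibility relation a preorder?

Reflexive: no — a is not related to itself.
Transitive: no — a S b and b S f, but not a S f.
So S is not a preorder.

No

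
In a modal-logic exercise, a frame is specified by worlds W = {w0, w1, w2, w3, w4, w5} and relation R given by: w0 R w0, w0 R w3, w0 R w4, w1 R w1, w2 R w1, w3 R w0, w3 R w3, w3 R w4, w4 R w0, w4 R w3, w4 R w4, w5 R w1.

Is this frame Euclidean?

Yes

Euclidean: yes — any two successors of a common world are R-related.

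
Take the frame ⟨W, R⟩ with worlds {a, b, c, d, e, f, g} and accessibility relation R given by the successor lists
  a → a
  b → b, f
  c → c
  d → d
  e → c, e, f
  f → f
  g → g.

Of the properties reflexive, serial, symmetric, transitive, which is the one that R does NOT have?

Reflexive: yes — every world is R-related to itself.
Serial: yes — every world has a successor (e.g. a R a).
Symmetric: no — b R f but not f R b.
Transitive: yes — every two-step R-path is closed by a direct edge.
Only symmetric fails.

symmetric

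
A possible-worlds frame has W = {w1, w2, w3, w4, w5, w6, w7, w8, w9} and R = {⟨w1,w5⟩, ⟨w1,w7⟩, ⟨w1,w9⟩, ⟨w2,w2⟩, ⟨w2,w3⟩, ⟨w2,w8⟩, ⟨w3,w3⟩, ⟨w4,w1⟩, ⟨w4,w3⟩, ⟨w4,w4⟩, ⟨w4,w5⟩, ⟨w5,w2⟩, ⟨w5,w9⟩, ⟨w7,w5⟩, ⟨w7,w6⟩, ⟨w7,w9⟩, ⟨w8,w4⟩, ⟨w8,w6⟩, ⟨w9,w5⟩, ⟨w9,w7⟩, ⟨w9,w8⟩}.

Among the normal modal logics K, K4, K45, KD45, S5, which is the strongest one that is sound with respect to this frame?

Transitive (axiom 4): no — w1 R w5 and w5 R w2, but not w1 R w2.
Euclidean (axiom 5): no — w1 R w5 and w1 R w7, but not w5 R w7.
Serial (axiom D): no — w6 has no R-successor.
Reflexive (axiom T): no — w1 is not related to itself.
So F validates K; K4 would additionally require R to be transitive. The strongest is K.

K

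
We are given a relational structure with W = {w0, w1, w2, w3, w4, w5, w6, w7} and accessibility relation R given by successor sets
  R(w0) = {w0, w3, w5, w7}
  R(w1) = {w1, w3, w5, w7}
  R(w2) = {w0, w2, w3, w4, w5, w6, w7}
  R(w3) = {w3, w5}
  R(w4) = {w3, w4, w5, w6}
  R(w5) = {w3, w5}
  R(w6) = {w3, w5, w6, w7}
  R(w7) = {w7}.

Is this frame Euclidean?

No

Euclidean: no — w0 R w3 and w0 R w7, but not w3 R w7.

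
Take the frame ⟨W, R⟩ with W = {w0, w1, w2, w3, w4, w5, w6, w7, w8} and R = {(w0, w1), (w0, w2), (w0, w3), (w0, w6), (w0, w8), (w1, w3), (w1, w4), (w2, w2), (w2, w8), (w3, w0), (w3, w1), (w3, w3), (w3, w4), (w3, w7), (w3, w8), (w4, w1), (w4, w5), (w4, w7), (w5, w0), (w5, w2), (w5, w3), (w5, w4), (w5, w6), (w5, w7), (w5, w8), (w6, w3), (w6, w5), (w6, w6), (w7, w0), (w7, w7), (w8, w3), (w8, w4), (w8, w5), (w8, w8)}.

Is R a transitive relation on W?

No

Transitive: no — w0 R w1 and w1 R w4, but not w0 R w4.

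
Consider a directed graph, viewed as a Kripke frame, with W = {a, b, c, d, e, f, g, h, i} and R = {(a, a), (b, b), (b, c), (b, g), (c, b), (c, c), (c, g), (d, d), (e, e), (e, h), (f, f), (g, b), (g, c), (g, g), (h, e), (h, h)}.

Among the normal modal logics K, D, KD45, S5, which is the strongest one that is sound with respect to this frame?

K

Serial (axiom D): no — i has no R-successor.
Euclidean (axiom 5): yes — any two successors of a common world are R-related.
Transitive (axiom 4): yes — every two-step R-path is closed by a direct edge.
Reflexive (axiom T): no — i is not related to itself.
So F validates K; D would additionally require R to be serial. The strongest is K.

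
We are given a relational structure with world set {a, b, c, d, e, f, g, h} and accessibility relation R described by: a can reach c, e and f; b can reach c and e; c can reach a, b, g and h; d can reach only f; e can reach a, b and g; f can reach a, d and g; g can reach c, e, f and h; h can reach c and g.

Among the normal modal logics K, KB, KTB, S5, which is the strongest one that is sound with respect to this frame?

Symmetric (axiom B): yes — every pair in R has its reverse in R.
Reflexive (axiom T): no — a is not related to itself.
Euclidean (axiom 5): no — a R c and a R e, but not c R e.
So F validates K, KB; KTB would additionally require R to be reflexive. The strongest is KB.

KB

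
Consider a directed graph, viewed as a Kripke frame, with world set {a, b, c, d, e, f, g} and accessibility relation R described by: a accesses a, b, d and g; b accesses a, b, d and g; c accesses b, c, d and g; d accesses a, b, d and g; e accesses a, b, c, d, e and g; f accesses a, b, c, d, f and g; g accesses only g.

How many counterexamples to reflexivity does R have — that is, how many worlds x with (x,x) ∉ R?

0

R is reflexive; there are no such worlds.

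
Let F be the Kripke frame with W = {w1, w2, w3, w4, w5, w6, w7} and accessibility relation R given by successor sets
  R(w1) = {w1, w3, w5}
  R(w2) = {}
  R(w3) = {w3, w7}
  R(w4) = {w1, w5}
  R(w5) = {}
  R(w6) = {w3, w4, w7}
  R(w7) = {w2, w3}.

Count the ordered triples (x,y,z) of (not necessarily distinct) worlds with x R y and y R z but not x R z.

7

Enumerating: (w1,w3,w7), (w3,w7,w2), (w4,w1,w3), (w6,w4,w1), (w6,w4,w5), (w6,w7,w2), (w7,w3,w7).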